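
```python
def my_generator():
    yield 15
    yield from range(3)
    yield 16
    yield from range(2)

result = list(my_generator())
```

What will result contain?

Step 1: Trace yields in order:
  yield 15
  yield 0
  yield 1
  yield 2
  yield 16
  yield 0
  yield 1
Therefore result = [15, 0, 1, 2, 16, 0, 1].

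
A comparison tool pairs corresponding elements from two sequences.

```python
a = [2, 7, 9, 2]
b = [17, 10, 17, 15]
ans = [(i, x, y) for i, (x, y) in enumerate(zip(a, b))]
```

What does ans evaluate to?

Step 1: enumerate(zip(a, b)) gives index with paired elements:
  i=0: (2, 17)
  i=1: (7, 10)
  i=2: (9, 17)
  i=3: (2, 15)
Therefore ans = [(0, 2, 17), (1, 7, 10), (2, 9, 17), (3, 2, 15)].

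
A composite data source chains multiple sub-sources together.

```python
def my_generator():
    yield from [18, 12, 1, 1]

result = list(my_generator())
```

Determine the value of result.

Step 1: yield from delegates to the iterable, yielding each element.
Step 2: Collected values: [18, 12, 1, 1].
Therefore result = [18, 12, 1, 1].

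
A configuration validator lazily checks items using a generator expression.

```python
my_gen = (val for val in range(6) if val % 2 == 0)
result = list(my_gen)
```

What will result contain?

Step 1: Filter range(6) keeping only even values:
  val=0: even, included
  val=1: odd, excluded
  val=2: even, included
  val=3: odd, excluded
  val=4: even, included
  val=5: odd, excluded
Therefore result = [0, 2, 4].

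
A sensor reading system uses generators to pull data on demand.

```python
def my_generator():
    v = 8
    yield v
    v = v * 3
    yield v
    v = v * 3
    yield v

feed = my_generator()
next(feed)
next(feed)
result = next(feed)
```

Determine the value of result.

Step 1: Trace through generator execution:
  Yield 1: v starts at 8, yield 8
  Yield 2: v = 8 * 3 = 24, yield 24
  Yield 3: v = 24 * 3 = 72, yield 72
Step 2: First next() gets 8, second next() gets the second value, third next() yields 72.
Therefore result = 72.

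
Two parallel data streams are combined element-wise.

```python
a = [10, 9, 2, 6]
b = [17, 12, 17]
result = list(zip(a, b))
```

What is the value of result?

Step 1: zip stops at shortest (len(a)=4, len(b)=3):
  Index 0: (10, 17)
  Index 1: (9, 12)
  Index 2: (2, 17)
Step 2: Last element of a (6) has no pair, dropped.
Therefore result = [(10, 17), (9, 12), (2, 17)].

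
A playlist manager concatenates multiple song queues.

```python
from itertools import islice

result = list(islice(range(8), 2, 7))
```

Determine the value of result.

Step 1: islice(range(8), 2, 7) takes elements at indices [2, 7).
Step 2: Elements: [2, 3, 4, 5, 6].
Therefore result = [2, 3, 4, 5, 6].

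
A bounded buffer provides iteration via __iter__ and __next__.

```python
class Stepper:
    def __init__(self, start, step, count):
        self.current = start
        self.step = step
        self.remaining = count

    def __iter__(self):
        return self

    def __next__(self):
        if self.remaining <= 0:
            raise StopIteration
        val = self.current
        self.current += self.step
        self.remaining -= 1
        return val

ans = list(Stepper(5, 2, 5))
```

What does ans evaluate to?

Step 1: Stepper starts at 5, increments by 2, for 5 steps:
  Yield 5, then current += 2
  Yield 7, then current += 2
  Yield 9, then current += 2
  Yield 11, then current += 2
  Yield 13, then current += 2
Therefore ans = [5, 7, 9, 11, 13].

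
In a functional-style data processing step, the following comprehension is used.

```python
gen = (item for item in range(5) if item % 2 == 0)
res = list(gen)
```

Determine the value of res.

Step 1: Filter range(5) keeping only even values:
  item=0: even, included
  item=1: odd, excluded
  item=2: even, included
  item=3: odd, excluded
  item=4: even, included
Therefore res = [0, 2, 4].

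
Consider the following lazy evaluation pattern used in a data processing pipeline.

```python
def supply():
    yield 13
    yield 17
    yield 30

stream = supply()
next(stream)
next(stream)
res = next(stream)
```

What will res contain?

Step 1: supply() creates a generator.
Step 2: next(stream) yields 13 (consumed and discarded).
Step 3: next(stream) yields 17 (consumed and discarded).
Step 4: next(stream) yields 30, assigned to res.
Therefore res = 30.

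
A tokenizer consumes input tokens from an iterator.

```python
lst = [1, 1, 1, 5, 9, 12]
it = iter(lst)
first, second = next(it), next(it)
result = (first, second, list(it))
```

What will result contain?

Step 1: Create iterator over [1, 1, 1, 5, 9, 12].
Step 2: first = 1, second = 1.
Step 3: Remaining elements: [1, 5, 9, 12].
Therefore result = (1, 1, [1, 5, 9, 12]).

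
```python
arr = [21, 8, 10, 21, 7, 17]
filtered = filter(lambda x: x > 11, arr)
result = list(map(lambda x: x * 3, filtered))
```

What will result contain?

Step 1: Filter arr for elements > 11:
  21: kept
  8: removed
  10: removed
  21: kept
  7: removed
  17: kept
Step 2: Map x * 3 on filtered [21, 21, 17]:
  21 -> 63
  21 -> 63
  17 -> 51
Therefore result = [63, 63, 51].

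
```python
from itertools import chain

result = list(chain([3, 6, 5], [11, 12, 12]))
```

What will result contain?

Step 1: chain() concatenates iterables: [3, 6, 5] + [11, 12, 12].
Therefore result = [3, 6, 5, 11, 12, 12].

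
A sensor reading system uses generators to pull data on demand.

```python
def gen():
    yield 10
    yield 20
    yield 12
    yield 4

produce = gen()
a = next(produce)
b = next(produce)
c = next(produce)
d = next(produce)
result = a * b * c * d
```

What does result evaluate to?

Step 1: Create generator and consume all values:
  a = next(produce) = 10
  b = next(produce) = 20
  c = next(produce) = 12
  d = next(produce) = 4
Step 2: result = 10 * 20 * 12 * 4 = 9600.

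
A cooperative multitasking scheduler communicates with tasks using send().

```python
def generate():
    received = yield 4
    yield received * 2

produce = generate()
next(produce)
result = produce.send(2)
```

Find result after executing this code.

Step 1: next(produce) advances to first yield, producing 4.
Step 2: send(2) resumes, received = 2.
Step 3: yield received * 2 = 2 * 2 = 4.
Therefore result = 4.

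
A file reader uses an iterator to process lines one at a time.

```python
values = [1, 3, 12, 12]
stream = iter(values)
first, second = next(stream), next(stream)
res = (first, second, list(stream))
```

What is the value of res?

Step 1: Create iterator over [1, 3, 12, 12].
Step 2: first = 1, second = 3.
Step 3: Remaining elements: [12, 12].
Therefore res = (1, 3, [12, 12]).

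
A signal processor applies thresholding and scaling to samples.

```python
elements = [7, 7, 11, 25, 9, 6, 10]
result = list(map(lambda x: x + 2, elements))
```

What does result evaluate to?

Step 1: Apply lambda x: x + 2 to each element:
  7 -> 9
  7 -> 9
  11 -> 13
  25 -> 27
  9 -> 11
  6 -> 8
  10 -> 12
Therefore result = [9, 9, 13, 27, 11, 8, 12].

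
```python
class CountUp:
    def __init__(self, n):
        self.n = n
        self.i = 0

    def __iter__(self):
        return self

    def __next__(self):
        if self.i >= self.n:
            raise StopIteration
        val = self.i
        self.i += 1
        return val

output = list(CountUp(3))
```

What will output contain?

Step 1: CountUp(3) creates an iterator counting 0 to 2.
Step 2: list() consumes all values: [0, 1, 2].
Therefore output = [0, 1, 2].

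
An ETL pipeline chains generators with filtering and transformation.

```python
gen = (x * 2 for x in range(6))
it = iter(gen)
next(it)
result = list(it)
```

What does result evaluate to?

Step 1: Generator produces [0, 2, 4, 6, 8, 10].
Step 2: next(it) consumes first element (0).
Step 3: list(it) collects remaining: [2, 4, 6, 8, 10].
Therefore result = [2, 4, 6, 8, 10].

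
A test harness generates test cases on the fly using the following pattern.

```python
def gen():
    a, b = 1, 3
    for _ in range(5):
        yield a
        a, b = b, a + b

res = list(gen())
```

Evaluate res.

Step 1: Fibonacci-like sequence starting with a=1, b=3:
  Iteration 1: yield a=1, then a,b = 3,4
  Iteration 2: yield a=3, then a,b = 4,7
  Iteration 3: yield a=4, then a,b = 7,11
  Iteration 4: yield a=7, then a,b = 11,18
  Iteration 5: yield a=11, then a,b = 18,29
Therefore res = [1, 3, 4, 7, 11].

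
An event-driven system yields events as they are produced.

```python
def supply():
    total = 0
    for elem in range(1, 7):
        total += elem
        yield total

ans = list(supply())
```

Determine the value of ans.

Step 1: Generator accumulates running sum:
  elem=1: total = 1, yield 1
  elem=2: total = 3, yield 3
  elem=3: total = 6, yield 6
  elem=4: total = 10, yield 10
  elem=5: total = 15, yield 15
  elem=6: total = 21, yield 21
Therefore ans = [1, 3, 6, 10, 15, 21].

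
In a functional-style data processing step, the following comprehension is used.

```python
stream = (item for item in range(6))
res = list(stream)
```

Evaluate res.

Step 1: Generator expression iterates range(6): [0, 1, 2, 3, 4, 5].
Step 2: list() collects all values.
Therefore res = [0, 1, 2, 3, 4, 5].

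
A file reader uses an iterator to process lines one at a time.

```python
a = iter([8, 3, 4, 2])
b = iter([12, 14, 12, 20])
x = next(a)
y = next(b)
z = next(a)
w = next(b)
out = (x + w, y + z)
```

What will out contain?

Step 1: a iterates [8, 3, 4, 2], b iterates [12, 14, 12, 20].
Step 2: x = next(a) = 8, y = next(b) = 12.
Step 3: z = next(a) = 3, w = next(b) = 14.
Step 4: out = (8 + 14, 12 + 3) = (22, 15).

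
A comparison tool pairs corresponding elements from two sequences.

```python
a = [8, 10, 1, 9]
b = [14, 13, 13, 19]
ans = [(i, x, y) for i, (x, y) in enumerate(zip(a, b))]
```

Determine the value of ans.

Step 1: enumerate(zip(a, b)) gives index with paired elements:
  i=0: (8, 14)
  i=1: (10, 13)
  i=2: (1, 13)
  i=3: (9, 19)
Therefore ans = [(0, 8, 14), (1, 10, 13), (2, 1, 13), (3, 9, 19)].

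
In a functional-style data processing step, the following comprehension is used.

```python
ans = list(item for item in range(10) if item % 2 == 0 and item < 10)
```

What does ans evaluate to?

Step 1: Filter range(10) where item % 2 == 0 and item < 10:
  item=0: both conditions met, included
  item=1: excluded (1 % 2 != 0)
  item=2: both conditions met, included
  item=3: excluded (3 % 2 != 0)
  item=4: both conditions met, included
  item=5: excluded (5 % 2 != 0)
  item=6: both conditions met, included
  item=7: excluded (7 % 2 != 0)
  item=8: both conditions met, included
  item=9: excluded (9 % 2 != 0)
Therefore ans = [0, 2, 4, 6, 8].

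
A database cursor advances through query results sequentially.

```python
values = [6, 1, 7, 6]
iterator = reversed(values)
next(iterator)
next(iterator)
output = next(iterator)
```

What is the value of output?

Step 1: reversed([6, 1, 7, 6]) gives iterator: [6, 7, 1, 6].
Step 2: First next() = 6, second next() = 7.
Step 3: Third next() = 1.
Therefore output = 1.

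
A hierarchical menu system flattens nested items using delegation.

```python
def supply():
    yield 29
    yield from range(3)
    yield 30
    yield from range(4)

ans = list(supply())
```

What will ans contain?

Step 1: Trace yields in order:
  yield 29
  yield 0
  yield 1
  yield 2
  yield 30
  yield 0
  yield 1
  yield 2
  yield 3
Therefore ans = [29, 0, 1, 2, 30, 0, 1, 2, 3].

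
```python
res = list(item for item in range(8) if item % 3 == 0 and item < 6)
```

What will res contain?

Step 1: Filter range(8) where item % 3 == 0 and item < 6:
  item=0: both conditions met, included
  item=1: excluded (1 % 3 != 0)
  item=2: excluded (2 % 3 != 0)
  item=3: both conditions met, included
  item=4: excluded (4 % 3 != 0)
  item=5: excluded (5 % 3 != 0)
  item=6: excluded (6 >= 6)
  item=7: excluded (7 % 3 != 0, 7 >= 6)
Therefore res = [0, 3].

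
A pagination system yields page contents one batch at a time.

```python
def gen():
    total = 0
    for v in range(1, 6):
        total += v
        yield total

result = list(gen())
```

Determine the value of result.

Step 1: Generator accumulates running sum:
  v=1: total = 1, yield 1
  v=2: total = 3, yield 3
  v=3: total = 6, yield 6
  v=4: total = 10, yield 10
  v=5: total = 15, yield 15
Therefore result = [1, 3, 6, 10, 15].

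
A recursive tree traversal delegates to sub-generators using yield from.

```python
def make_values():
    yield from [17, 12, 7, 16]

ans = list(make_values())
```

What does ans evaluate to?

Step 1: yield from delegates to the iterable, yielding each element.
Step 2: Collected values: [17, 12, 7, 16].
Therefore ans = [17, 12, 7, 16].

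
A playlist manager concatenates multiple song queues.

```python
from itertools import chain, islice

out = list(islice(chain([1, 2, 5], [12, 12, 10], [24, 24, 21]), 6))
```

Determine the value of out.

Step 1: chain([1, 2, 5], [12, 12, 10], [24, 24, 21]) = [1, 2, 5, 12, 12, 10, 24, 24, 21].
Step 2: islice takes first 6 elements: [1, 2, 5, 12, 12, 10].
Therefore out = [1, 2, 5, 12, 12, 10].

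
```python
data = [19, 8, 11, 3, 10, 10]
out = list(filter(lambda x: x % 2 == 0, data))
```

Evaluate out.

Step 1: Filter elements divisible by 2:
  19 % 2 = 1: removed
  8 % 2 = 0: kept
  11 % 2 = 1: removed
  3 % 2 = 1: removed
  10 % 2 = 0: kept
  10 % 2 = 0: kept
Therefore out = [8, 10, 10].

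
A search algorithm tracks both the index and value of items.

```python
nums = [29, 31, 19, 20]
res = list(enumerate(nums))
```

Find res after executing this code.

Step 1: enumerate pairs each element with its index:
  (0, 29)
  (1, 31)
  (2, 19)
  (3, 20)
Therefore res = [(0, 29), (1, 31), (2, 19), (3, 20)].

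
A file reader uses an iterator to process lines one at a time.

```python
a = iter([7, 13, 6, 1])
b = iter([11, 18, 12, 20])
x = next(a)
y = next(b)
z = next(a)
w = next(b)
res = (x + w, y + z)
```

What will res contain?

Step 1: a iterates [7, 13, 6, 1], b iterates [11, 18, 12, 20].
Step 2: x = next(a) = 7, y = next(b) = 11.
Step 3: z = next(a) = 13, w = next(b) = 18.
Step 4: res = (7 + 18, 11 + 13) = (25, 24).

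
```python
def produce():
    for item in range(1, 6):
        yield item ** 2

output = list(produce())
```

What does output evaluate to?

Step 1: For each item in range(1, 6), yield item**2:
  item=1: yield 1**2 = 1
  item=2: yield 2**2 = 4
  item=3: yield 3**2 = 9
  item=4: yield 4**2 = 16
  item=5: yield 5**2 = 25
Therefore output = [1, 4, 9, 16, 25].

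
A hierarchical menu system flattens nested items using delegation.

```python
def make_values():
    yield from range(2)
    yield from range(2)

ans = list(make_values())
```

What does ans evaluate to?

Step 1: Trace yields in order:
  yield 0
  yield 1
  yield 0
  yield 1
Therefore ans = [0, 1, 0, 1].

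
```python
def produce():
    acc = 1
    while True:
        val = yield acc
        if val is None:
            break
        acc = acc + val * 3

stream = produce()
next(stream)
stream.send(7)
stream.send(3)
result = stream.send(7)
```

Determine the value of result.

Step 1: next() -> yield acc=1.
Step 2: send(7) -> val=7, acc = 1 + 7*3 = 22, yield 22.
Step 3: send(3) -> val=3, acc = 22 + 3*3 = 31, yield 31.
Step 4: send(7) -> val=7, acc = 31 + 7*3 = 52, yield 52.
Therefore result = 52.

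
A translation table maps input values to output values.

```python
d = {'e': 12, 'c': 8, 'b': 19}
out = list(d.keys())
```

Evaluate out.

Step 1: d.keys() returns the dictionary keys in insertion order.
Therefore out = ['e', 'c', 'b'].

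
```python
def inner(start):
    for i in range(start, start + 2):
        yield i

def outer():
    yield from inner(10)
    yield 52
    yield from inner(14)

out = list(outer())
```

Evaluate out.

Step 1: outer() delegates to inner(10):
  yield 10
  yield 11
Step 2: yield 52
Step 3: Delegates to inner(14):
  yield 14
  yield 15
Therefore out = [10, 11, 52, 14, 15].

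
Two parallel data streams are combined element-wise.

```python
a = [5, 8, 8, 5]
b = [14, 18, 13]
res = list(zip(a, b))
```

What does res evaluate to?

Step 1: zip stops at shortest (len(a)=4, len(b)=3):
  Index 0: (5, 14)
  Index 1: (8, 18)
  Index 2: (8, 13)
Step 2: Last element of a (5) has no pair, dropped.
Therefore res = [(5, 14), (8, 18), (8, 13)].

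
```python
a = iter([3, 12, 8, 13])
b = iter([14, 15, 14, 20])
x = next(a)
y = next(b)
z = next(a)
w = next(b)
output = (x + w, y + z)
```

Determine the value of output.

Step 1: a iterates [3, 12, 8, 13], b iterates [14, 15, 14, 20].
Step 2: x = next(a) = 3, y = next(b) = 14.
Step 3: z = next(a) = 12, w = next(b) = 15.
Step 4: output = (3 + 15, 14 + 12) = (18, 26).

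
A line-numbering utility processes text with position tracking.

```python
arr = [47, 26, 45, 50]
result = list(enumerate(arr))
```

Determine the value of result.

Step 1: enumerate pairs each element with its index:
  (0, 47)
  (1, 26)
  (2, 45)
  (3, 50)
Therefore result = [(0, 47), (1, 26), (2, 45), (3, 50)].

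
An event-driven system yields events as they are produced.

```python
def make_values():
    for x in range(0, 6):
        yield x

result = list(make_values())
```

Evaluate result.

Step 1: The generator yields each value from range(0, 6).
Step 2: list() consumes all yields: [0, 1, 2, 3, 4, 5].
Therefore result = [0, 1, 2, 3, 4, 5].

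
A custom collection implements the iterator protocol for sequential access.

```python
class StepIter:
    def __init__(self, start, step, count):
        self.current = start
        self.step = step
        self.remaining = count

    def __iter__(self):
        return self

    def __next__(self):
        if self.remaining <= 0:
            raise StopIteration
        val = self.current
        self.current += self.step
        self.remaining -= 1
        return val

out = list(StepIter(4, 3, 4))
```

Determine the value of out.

Step 1: StepIter starts at 4, increments by 3, for 4 steps:
  Yield 4, then current += 3
  Yield 7, then current += 3
  Yield 10, then current += 3
  Yield 13, then current += 3
Therefore out = [4, 7, 10, 13].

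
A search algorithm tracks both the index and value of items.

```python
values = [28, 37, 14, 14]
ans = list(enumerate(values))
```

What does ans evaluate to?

Step 1: enumerate pairs each element with its index:
  (0, 28)
  (1, 37)
  (2, 14)
  (3, 14)
Therefore ans = [(0, 28), (1, 37), (2, 14), (3, 14)].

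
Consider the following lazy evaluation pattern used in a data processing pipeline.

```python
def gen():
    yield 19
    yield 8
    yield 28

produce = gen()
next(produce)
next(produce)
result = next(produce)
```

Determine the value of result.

Step 1: gen() creates a generator.
Step 2: next(produce) yields 19 (consumed and discarded).
Step 3: next(produce) yields 8 (consumed and discarded).
Step 4: next(produce) yields 28, assigned to result.
Therefore result = 28.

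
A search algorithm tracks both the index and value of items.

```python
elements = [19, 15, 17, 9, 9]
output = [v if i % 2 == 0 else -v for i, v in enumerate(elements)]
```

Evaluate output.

Step 1: For each (i, v), keep v if i is even, negate if odd:
  i=0 (even): keep 19
  i=1 (odd): negate to -15
  i=2 (even): keep 17
  i=3 (odd): negate to -9
  i=4 (even): keep 9
Therefore output = [19, -15, 17, -9, 9].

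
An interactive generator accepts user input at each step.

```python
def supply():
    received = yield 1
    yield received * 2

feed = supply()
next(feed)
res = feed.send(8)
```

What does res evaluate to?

Step 1: next(feed) advances to first yield, producing 1.
Step 2: send(8) resumes, received = 8.
Step 3: yield received * 2 = 8 * 2 = 16.
Therefore res = 16.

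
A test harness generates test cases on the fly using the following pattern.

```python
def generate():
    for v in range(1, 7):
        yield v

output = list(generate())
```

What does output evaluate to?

Step 1: The generator yields each value from range(1, 7).
Step 2: list() consumes all yields: [1, 2, 3, 4, 5, 6].
Therefore output = [1, 2, 3, 4, 5, 6].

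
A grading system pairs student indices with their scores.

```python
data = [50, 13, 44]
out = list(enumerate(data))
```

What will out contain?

Step 1: enumerate pairs each element with its index:
  (0, 50)
  (1, 13)
  (2, 44)
Therefore out = [(0, 50), (1, 13), (2, 44)].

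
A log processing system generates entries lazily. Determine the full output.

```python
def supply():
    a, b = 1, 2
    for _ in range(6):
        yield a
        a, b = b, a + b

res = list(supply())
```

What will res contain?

Step 1: Fibonacci-like sequence starting with a=1, b=2:
  Iteration 1: yield a=1, then a,b = 2,3
  Iteration 2: yield a=2, then a,b = 3,5
  Iteration 3: yield a=3, then a,b = 5,8
  Iteration 4: yield a=5, then a,b = 8,13
  Iteration 5: yield a=8, then a,b = 13,21
  Iteration 6: yield a=13, then a,b = 21,34
Therefore res = [1, 2, 3, 5, 8, 13].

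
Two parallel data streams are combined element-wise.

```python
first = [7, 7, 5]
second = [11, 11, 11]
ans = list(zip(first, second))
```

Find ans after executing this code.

Step 1: zip pairs elements at same index:
  Index 0: (7, 11)
  Index 1: (7, 11)
  Index 2: (5, 11)
Therefore ans = [(7, 11), (7, 11), (5, 11)].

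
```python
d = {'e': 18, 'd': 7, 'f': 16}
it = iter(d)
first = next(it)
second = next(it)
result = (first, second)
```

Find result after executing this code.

Step 1: iter(d) iterates over keys: ['e', 'd', 'f'].
Step 2: first = next(it) = 'e', second = next(it) = 'd'.
Therefore result = ('e', 'd').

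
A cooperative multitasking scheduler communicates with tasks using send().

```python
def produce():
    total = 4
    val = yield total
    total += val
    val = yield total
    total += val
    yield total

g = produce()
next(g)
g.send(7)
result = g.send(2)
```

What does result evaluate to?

Step 1: next() -> yield total=4.
Step 2: send(7) -> val=7, total = 4+7 = 11, yield 11.
Step 3: send(2) -> val=2, total = 11+2 = 13, yield 13.
Therefore result = 13.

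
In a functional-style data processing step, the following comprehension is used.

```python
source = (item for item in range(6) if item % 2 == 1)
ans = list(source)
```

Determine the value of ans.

Step 1: Filter range(6) keeping only odd values:
  item=0: even, excluded
  item=1: odd, included
  item=2: even, excluded
  item=3: odd, included
  item=4: even, excluded
  item=5: odd, included
Therefore ans = [1, 3, 5].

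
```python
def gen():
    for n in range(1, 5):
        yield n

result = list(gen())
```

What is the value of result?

Step 1: The generator yields each value from range(1, 5).
Step 2: list() consumes all yields: [1, 2, 3, 4].
Therefore result = [1, 2, 3, 4].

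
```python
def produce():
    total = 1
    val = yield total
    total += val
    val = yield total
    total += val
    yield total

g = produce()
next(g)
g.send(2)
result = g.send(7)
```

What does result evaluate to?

Step 1: next() -> yield total=1.
Step 2: send(2) -> val=2, total = 1+2 = 3, yield 3.
Step 3: send(7) -> val=7, total = 3+7 = 10, yield 10.
Therefore result = 10.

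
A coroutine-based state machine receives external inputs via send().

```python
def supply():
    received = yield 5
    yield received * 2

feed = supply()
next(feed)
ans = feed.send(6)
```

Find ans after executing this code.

Step 1: next(feed) advances to first yield, producing 5.
Step 2: send(6) resumes, received = 6.
Step 3: yield received * 2 = 6 * 2 = 12.
Therefore ans = 12.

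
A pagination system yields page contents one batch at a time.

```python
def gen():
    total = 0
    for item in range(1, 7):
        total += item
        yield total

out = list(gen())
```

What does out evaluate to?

Step 1: Generator accumulates running sum:
  item=1: total = 1, yield 1
  item=2: total = 3, yield 3
  item=3: total = 6, yield 6
  item=4: total = 10, yield 10
  item=5: total = 15, yield 15
  item=6: total = 21, yield 21
Therefore out = [1, 3, 6, 10, 15, 21].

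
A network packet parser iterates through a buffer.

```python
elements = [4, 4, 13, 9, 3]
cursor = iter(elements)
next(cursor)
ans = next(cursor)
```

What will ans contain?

Step 1: Create iterator over [4, 4, 13, 9, 3].
Step 2: next() consumes 4.
Step 3: next() returns 4.
Therefore ans = 4.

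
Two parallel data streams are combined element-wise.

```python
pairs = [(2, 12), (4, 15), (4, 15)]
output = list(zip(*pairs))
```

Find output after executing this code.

Step 1: zip(*pairs) transposes: unzips [(2, 12), (4, 15), (4, 15)] into separate sequences.
Step 2: First elements: (2, 4, 4), second elements: (12, 15, 15).
Therefore output = [(2, 4, 4), (12, 15, 15)].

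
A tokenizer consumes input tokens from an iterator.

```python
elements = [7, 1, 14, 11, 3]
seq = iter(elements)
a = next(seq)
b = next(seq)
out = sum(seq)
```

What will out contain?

Step 1: Create iterator over [7, 1, 14, 11, 3].
Step 2: a = next() = 7, b = next() = 1.
Step 3: sum() of remaining [14, 11, 3] = 28.
Therefore out = 28.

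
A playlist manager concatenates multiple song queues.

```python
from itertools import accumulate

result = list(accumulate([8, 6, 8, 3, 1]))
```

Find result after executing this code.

Step 1: accumulate computes running sums:
  + 8 = 8
  + 6 = 14
  + 8 = 22
  + 3 = 25
  + 1 = 26
Therefore result = [8, 14, 22, 25, 26].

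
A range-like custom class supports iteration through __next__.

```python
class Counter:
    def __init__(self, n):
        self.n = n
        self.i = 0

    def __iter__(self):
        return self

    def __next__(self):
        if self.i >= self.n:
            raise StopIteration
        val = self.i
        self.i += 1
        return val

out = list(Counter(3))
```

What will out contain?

Step 1: Counter(3) creates an iterator counting 0 to 2.
Step 2: list() consumes all values: [0, 1, 2].
Therefore out = [0, 1, 2].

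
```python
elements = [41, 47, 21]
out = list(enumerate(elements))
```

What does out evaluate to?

Step 1: enumerate pairs each element with its index:
  (0, 41)
  (1, 47)
  (2, 21)
Therefore out = [(0, 41), (1, 47), (2, 21)].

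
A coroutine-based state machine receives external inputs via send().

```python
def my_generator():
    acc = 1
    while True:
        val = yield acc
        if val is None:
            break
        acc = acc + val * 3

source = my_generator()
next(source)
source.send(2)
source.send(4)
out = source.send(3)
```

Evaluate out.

Step 1: next() -> yield acc=1.
Step 2: send(2) -> val=2, acc = 1 + 2*3 = 7, yield 7.
Step 3: send(4) -> val=4, acc = 7 + 4*3 = 19, yield 19.
Step 4: send(3) -> val=3, acc = 19 + 3*3 = 28, yield 28.
Therefore out = 28.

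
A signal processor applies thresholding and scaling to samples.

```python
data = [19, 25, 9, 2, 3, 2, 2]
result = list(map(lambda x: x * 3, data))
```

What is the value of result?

Step 1: Apply lambda x: x * 3 to each element:
  19 -> 57
  25 -> 75
  9 -> 27
  2 -> 6
  3 -> 9
  2 -> 6
  2 -> 6
Therefore result = [57, 75, 27, 6, 9, 6, 6].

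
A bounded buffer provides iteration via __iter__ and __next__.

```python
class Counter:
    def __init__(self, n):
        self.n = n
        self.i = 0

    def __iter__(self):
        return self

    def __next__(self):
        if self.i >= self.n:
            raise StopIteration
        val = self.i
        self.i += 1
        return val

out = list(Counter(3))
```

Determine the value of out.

Step 1: Counter(3) creates an iterator counting 0 to 2.
Step 2: list() consumes all values: [0, 1, 2].
Therefore out = [0, 1, 2].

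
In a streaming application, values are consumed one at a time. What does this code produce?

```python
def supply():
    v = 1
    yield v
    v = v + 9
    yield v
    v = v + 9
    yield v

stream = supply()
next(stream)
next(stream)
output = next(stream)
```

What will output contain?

Step 1: Trace through generator execution:
  Yield 1: v starts at 1, yield 1
  Yield 2: v = 1 + 9 = 10, yield 10
  Yield 3: v = 10 + 9 = 19, yield 19
Step 2: First next() gets 1, second next() gets the second value, third next() yields 19.
Therefore output = 19.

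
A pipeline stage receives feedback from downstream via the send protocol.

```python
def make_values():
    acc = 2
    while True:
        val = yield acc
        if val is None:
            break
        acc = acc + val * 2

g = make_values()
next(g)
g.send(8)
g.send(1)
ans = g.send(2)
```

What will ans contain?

Step 1: next() -> yield acc=2.
Step 2: send(8) -> val=8, acc = 2 + 8*2 = 18, yield 18.
Step 3: send(1) -> val=1, acc = 18 + 1*2 = 20, yield 20.
Step 4: send(2) -> val=2, acc = 20 + 2*2 = 24, yield 24.
Therefore ans = 24.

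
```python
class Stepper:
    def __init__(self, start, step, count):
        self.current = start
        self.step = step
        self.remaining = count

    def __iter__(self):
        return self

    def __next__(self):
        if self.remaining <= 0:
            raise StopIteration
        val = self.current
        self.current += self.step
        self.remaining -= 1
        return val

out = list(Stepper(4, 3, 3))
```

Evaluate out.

Step 1: Stepper starts at 4, increments by 3, for 3 steps:
  Yield 4, then current += 3
  Yield 7, then current += 3
  Yield 10, then current += 3
Therefore out = [4, 7, 10].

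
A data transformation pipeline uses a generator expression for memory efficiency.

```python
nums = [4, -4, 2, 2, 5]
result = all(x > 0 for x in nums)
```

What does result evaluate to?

Step 1: Check x > 0 for each element in [4, -4, 2, 2, 5]:
  4 > 0: True
  -4 > 0: False
  2 > 0: True
  2 > 0: True
  5 > 0: True
Step 2: all() returns False.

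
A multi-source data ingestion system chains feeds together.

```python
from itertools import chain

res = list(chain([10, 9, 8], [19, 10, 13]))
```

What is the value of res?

Step 1: chain() concatenates iterables: [10, 9, 8] + [19, 10, 13].
Therefore res = [10, 9, 8, 19, 10, 13].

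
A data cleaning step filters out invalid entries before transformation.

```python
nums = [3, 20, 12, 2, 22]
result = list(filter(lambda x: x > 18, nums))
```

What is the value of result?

Step 1: Filter elements > 18:
  3: removed
  20: kept
  12: removed
  2: removed
  22: kept
Therefore result = [20, 22].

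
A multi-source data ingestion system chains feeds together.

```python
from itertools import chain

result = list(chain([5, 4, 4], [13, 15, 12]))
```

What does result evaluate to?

Step 1: chain() concatenates iterables: [5, 4, 4] + [13, 15, 12].
Therefore result = [5, 4, 4, 13, 15, 12].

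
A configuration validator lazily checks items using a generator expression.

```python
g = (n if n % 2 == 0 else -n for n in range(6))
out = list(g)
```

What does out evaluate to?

Step 1: For each n in range(6), yield n if even, else -n:
  n=0: even, yield 0
  n=1: odd, yield -1
  n=2: even, yield 2
  n=3: odd, yield -3
  n=4: even, yield 4
  n=5: odd, yield -5
Therefore out = [0, -1, 2, -3, 4, -5].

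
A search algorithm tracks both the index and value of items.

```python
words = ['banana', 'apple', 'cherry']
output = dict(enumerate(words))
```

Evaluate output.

Step 1: enumerate pairs indices with words:
  0 -> 'banana'
  1 -> 'apple'
  2 -> 'cherry'
Therefore output = {0: 'banana', 1: 'apple', 2: 'cherry'}.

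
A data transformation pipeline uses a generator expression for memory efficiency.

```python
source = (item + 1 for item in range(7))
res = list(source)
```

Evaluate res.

Step 1: For each item in range(7), compute item+1:
  item=0: 0+1 = 1
  item=1: 1+1 = 2
  item=2: 2+1 = 3
  item=3: 3+1 = 4
  item=4: 4+1 = 5
  item=5: 5+1 = 6
  item=6: 6+1 = 7
Therefore res = [1, 2, 3, 4, 5, 6, 7].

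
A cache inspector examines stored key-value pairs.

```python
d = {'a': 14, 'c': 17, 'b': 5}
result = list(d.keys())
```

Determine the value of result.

Step 1: d.keys() returns the dictionary keys in insertion order.
Therefore result = ['a', 'c', 'b'].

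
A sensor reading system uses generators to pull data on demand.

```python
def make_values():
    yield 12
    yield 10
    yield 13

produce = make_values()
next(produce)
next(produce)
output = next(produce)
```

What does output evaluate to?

Step 1: make_values() creates a generator.
Step 2: next(produce) yields 12 (consumed and discarded).
Step 3: next(produce) yields 10 (consumed and discarded).
Step 4: next(produce) yields 13, assigned to output.
Therefore output = 13.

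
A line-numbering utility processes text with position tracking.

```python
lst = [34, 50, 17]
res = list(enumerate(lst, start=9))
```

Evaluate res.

Step 1: enumerate with start=9:
  (9, 34)
  (10, 50)
  (11, 17)
Therefore res = [(9, 34), (10, 50), (11, 17)].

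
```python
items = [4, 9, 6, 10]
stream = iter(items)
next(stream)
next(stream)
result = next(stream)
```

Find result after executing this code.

Step 1: Create iterator over [4, 9, 6, 10].
Step 2: next() consumes 4.
Step 3: next() consumes 9.
Step 4: next() returns 6.
Therefore result = 6.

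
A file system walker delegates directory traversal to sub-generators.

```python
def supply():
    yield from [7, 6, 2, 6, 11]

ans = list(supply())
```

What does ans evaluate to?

Step 1: yield from delegates to the iterable, yielding each element.
Step 2: Collected values: [7, 6, 2, 6, 11].
Therefore ans = [7, 6, 2, 6, 11].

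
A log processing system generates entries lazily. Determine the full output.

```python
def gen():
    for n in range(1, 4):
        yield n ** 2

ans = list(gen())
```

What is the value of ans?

Step 1: For each n in range(1, 4), yield n**2:
  n=1: yield 1**2 = 1
  n=2: yield 2**2 = 4
  n=3: yield 3**2 = 9
Therefore ans = [1, 4, 9].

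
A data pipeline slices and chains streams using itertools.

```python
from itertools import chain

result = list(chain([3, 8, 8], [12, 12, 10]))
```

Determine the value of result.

Step 1: chain() concatenates iterables: [3, 8, 8] + [12, 12, 10].
Therefore result = [3, 8, 8, 12, 12, 10].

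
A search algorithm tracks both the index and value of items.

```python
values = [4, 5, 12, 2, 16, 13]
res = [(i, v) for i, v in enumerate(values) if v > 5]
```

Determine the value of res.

Step 1: Filter enumerate([4, 5, 12, 2, 16, 13]) keeping v > 5:
  (0, 4): 4 <= 5, excluded
  (1, 5): 5 <= 5, excluded
  (2, 12): 12 > 5, included
  (3, 2): 2 <= 5, excluded
  (4, 16): 16 > 5, included
  (5, 13): 13 > 5, included
Therefore res = [(2, 12), (4, 16), (5, 13)].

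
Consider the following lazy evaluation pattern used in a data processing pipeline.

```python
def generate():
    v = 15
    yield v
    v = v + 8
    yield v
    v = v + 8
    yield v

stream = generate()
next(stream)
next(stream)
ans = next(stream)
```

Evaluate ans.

Step 1: Trace through generator execution:
  Yield 1: v starts at 15, yield 15
  Yield 2: v = 15 + 8 = 23, yield 23
  Yield 3: v = 23 + 8 = 31, yield 31
Step 2: First next() gets 15, second next() gets the second value, third next() yields 31.
Therefore ans = 31.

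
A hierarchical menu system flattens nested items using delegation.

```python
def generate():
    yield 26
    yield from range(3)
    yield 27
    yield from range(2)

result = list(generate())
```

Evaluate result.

Step 1: Trace yields in order:
  yield 26
  yield 0
  yield 1
  yield 2
  yield 27
  yield 0
  yield 1
Therefore result = [26, 0, 1, 2, 27, 0, 1].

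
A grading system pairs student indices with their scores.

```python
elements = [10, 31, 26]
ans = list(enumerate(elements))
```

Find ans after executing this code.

Step 1: enumerate pairs each element with its index:
  (0, 10)
  (1, 31)
  (2, 26)
Therefore ans = [(0, 10), (1, 31), (2, 26)].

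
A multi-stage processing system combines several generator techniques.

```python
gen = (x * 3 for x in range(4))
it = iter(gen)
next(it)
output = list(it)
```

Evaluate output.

Step 1: Generator produces [0, 3, 6, 9].
Step 2: next(it) consumes first element (0).
Step 3: list(it) collects remaining: [3, 6, 9].
Therefore output = [3, 6, 9].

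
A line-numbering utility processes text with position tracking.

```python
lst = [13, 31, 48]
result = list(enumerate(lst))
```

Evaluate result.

Step 1: enumerate pairs each element with its index:
  (0, 13)
  (1, 31)
  (2, 48)
Therefore result = [(0, 13), (1, 31), (2, 48)].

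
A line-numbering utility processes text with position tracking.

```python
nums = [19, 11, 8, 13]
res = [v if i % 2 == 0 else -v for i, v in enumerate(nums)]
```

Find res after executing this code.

Step 1: For each (i, v), keep v if i is even, negate if odd:
  i=0 (even): keep 19
  i=1 (odd): negate to -11
  i=2 (even): keep 8
  i=3 (odd): negate to -13
Therefore res = [19, -11, 8, -13].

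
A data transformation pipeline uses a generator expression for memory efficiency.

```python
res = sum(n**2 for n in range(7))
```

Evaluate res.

Step 1: Compute n**2 for each n in range(7):
  n=0: 0**2 = 0
  n=1: 1**2 = 1
  n=2: 2**2 = 4
  n=3: 3**2 = 9
  n=4: 4**2 = 16
  n=5: 5**2 = 25
  n=6: 6**2 = 36
Step 2: sum = 0 + 1 + 4 + 9 + 16 + 25 + 36 = 91.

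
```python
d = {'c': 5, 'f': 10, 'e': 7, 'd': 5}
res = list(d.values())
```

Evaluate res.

Step 1: d.values() returns the dictionary values in insertion order.
Therefore res = [5, 10, 7, 5].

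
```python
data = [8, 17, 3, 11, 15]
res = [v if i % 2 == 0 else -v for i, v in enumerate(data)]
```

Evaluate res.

Step 1: For each (i, v), keep v if i is even, negate if odd:
  i=0 (even): keep 8
  i=1 (odd): negate to -17
  i=2 (even): keep 3
  i=3 (odd): negate to -11
  i=4 (even): keep 15
Therefore res = [8, -17, 3, -11, 15].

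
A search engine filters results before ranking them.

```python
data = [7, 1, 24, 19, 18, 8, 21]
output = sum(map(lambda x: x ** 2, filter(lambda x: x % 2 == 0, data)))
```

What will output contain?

Step 1: Filter even numbers from [7, 1, 24, 19, 18, 8, 21]: [24, 18, 8]
Step 2: Square each: [576, 324, 64]
Step 3: Sum = 964.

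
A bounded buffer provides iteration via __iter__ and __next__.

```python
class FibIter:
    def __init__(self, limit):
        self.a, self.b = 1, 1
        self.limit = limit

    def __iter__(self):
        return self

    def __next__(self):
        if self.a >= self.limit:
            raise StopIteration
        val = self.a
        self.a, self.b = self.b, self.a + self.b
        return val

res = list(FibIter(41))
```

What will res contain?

Step 1: Fibonacci-like sequence (a=1, b=1) until >= 41:
  Yield 1, then a,b = 1,2
  Yield 1, then a,b = 2,3
  Yield 2, then a,b = 3,5
  Yield 3, then a,b = 5,8
  Yield 5, then a,b = 8,13
  Yield 8, then a,b = 13,21
  Yield 13, then a,b = 21,34
  Yield 21, then a,b = 34,55
  Yield 34, then a,b = 55,89
Step 2: 55 >= 41, stop.
Therefore res = [1, 1, 2, 3, 5, 8, 13, 21, 34].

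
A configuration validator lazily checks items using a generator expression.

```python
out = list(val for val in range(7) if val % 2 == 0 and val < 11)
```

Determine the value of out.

Step 1: Filter range(7) where val % 2 == 0 and val < 11:
  val=0: both conditions met, included
  val=1: excluded (1 % 2 != 0)
  val=2: both conditions met, included
  val=3: excluded (3 % 2 != 0)
  val=4: both conditions met, included
  val=5: excluded (5 % 2 != 0)
  val=6: both conditions met, included
Therefore out = [0, 2, 4, 6].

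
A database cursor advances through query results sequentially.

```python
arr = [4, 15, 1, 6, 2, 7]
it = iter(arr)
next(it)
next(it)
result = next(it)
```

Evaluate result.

Step 1: Create iterator over [4, 15, 1, 6, 2, 7].
Step 2: next() consumes 4.
Step 3: next() consumes 15.
Step 4: next() returns 1.
Therefore result = 1.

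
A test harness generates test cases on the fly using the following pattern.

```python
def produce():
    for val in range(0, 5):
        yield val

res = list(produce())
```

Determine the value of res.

Step 1: The generator yields each value from range(0, 5).
Step 2: list() consumes all yields: [0, 1, 2, 3, 4].
Therefore res = [0, 1, 2, 3, 4].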